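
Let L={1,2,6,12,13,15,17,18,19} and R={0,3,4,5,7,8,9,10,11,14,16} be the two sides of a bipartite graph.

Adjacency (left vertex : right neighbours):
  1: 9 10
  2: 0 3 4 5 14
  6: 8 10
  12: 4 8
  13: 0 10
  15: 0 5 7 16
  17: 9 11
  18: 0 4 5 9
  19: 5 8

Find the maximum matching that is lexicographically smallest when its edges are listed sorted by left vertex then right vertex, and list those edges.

Lex-smallest maximum matching: {(1,9), (2,3), (6,8), (12,4), (13,10), (15,7), (17,11), (18,0), (19,5)}

|M| = 9 (so the lex-smallest maximum matching has 9 edges)
process left vertices in ascending order; for each, take the smallest-labelled available neighbour that still permits 9 edges overall, or leave it unmatched if none does
lex-smallest matching: {1-9, 2-3, 6-8, 12-4, 13-10, 15-7, 17-11, 18-0, 19-5}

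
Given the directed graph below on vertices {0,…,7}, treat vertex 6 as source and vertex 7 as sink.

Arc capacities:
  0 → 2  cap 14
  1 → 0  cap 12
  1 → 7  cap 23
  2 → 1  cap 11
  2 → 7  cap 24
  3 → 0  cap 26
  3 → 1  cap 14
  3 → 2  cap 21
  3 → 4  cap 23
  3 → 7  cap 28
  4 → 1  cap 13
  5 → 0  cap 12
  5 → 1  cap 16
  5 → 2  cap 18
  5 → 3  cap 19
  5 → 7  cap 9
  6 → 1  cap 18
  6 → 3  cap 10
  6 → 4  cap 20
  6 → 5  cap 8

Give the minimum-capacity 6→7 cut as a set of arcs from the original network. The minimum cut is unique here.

augment #1: 6→1→7 push 18
augment #2: 6→3→7 push 10
augment #3: 6→5→7 push 8
augment #4: 6→4→1→7 push 5
augment #5: 6→4→1→0→2→7 push 8
max flow = 49; residual-reachable set from 6 gives S-side
cut edges (S→T): {(4,1), (6,1), (6,3), (6,5)} total cap 49

Min-cut arcs: {(4,1), (6,1), (6,3), (6,5)} (total capacity 49)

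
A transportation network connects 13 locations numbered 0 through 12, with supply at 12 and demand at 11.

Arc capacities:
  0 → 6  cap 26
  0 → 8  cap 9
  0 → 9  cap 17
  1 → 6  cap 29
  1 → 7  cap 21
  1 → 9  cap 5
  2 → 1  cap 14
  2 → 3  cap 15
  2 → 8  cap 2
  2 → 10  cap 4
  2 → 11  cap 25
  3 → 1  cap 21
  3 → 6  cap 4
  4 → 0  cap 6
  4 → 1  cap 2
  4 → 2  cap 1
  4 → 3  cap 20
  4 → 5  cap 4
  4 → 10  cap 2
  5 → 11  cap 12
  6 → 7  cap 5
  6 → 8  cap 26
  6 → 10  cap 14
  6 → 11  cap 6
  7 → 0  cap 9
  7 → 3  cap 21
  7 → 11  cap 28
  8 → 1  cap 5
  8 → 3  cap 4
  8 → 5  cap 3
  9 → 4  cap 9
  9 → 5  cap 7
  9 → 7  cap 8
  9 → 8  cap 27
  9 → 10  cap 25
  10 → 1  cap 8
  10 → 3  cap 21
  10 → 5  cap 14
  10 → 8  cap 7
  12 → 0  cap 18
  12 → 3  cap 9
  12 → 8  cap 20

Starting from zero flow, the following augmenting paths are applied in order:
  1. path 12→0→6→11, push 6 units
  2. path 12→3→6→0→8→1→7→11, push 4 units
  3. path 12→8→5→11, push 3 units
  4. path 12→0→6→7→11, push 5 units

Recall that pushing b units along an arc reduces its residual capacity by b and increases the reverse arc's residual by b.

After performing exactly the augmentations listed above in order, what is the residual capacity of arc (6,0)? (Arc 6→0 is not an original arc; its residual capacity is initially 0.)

after path 1 (12→0→6→11, push 6): res(6,0)=6
after path 2 (12→3→6→0→8→1→7→11, push 4): res(6,0)=2
after path 3 (12→8→5→11, push 3): res(6,0)=2
after path 4 (12→0→6→7→11, push 5): res(6,0)=7

Residual capacity of (6,0): 7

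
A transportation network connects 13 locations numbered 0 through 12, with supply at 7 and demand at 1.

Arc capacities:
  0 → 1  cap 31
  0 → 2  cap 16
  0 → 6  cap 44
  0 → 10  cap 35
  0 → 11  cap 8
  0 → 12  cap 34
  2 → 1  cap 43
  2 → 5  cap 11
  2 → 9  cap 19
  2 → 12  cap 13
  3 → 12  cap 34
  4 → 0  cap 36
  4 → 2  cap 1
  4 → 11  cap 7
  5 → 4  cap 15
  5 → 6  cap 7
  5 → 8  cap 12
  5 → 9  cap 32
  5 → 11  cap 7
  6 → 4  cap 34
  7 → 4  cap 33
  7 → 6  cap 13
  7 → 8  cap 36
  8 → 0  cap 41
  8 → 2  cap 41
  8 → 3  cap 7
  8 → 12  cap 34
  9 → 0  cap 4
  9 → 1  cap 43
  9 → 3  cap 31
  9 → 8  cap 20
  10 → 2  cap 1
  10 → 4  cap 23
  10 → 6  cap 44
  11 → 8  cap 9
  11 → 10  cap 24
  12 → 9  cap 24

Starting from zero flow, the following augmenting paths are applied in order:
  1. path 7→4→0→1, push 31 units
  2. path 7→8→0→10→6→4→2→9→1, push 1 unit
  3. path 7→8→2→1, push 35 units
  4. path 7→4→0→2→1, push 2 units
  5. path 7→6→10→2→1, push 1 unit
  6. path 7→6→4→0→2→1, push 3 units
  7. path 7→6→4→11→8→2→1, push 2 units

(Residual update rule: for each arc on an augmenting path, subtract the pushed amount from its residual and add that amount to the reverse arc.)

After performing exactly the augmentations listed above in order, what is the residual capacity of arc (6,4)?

Residual capacity of (6,4): 28

after path 1 (7→4→0→1, push 31): res(6,4)=34
after path 2 (7→8→0→10→6→4→2→9→1, push 1): res(6,4)=33
after path 3 (7→8→2→1, push 35): res(6,4)=33
after path 4 (7→4→0→2→1, push 2): res(6,4)=33
after path 5 (7→6→10→2→1, push 1): res(6,4)=33
after path 6 (7→6→4→0→2→1, push 3): res(6,4)=30
after path 7 (7→6→4→11→8→2→1, push 2): res(6,4)=28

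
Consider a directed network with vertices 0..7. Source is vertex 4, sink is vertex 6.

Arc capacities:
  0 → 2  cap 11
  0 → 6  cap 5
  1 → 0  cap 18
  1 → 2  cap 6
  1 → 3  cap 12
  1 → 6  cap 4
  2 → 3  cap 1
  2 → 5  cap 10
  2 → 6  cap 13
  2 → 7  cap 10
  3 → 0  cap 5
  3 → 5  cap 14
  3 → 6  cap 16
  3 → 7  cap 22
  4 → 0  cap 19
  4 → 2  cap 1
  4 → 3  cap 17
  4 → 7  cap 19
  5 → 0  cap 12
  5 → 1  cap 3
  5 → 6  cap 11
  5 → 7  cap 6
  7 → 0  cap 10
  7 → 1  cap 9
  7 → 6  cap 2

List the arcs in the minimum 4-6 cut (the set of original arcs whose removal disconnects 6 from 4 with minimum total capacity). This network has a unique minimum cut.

Min-cut arcs: {(0,2), (0,6), (4,2), (4,3), (7,1), (7,6)} (total capacity 45)

augment #1: 4→0→6 push 5
augment #2: 4→2→6 push 1
augment #3: 4→3→6 push 16
augment #4: 4→7→6 push 2
augment #5: 4→0→2→6 push 11
augment #6: 4→3→5→6 push 1
augment #7: 4→7→1→6 push 4
augment #8: 4→7→1→2→6 push 1
augment #9: 4→7→1→2→5→6 push 4
max flow = 45; residual-reachable set from 4 gives S-side
cut edges (S→T): {(0,2), (0,6), (4,2), (4,3), (7,1), (7,6)} total cap 45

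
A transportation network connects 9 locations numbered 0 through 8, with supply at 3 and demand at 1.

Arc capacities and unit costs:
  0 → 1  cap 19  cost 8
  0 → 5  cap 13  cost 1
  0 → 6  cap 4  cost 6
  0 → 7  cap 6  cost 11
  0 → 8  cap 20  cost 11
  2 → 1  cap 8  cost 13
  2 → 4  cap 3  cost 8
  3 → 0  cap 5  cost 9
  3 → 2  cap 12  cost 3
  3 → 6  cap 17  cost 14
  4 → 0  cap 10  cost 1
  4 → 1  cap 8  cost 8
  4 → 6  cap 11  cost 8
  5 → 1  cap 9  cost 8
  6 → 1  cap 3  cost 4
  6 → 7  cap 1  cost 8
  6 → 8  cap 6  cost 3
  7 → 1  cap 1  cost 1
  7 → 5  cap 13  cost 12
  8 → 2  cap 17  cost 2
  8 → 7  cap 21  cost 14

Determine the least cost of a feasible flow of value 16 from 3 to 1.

shortest-cost path #1: 3→2→1 push 8 @ unit cost 16 (adds 128)
shortest-cost path #2: 3→0→1 push 5 @ unit cost 17 (adds 85)
shortest-cost path #3: 3→6→1 push 3 @ unit cost 18 (adds 54)
total cost = 267

Minimum cost for 16 units: 267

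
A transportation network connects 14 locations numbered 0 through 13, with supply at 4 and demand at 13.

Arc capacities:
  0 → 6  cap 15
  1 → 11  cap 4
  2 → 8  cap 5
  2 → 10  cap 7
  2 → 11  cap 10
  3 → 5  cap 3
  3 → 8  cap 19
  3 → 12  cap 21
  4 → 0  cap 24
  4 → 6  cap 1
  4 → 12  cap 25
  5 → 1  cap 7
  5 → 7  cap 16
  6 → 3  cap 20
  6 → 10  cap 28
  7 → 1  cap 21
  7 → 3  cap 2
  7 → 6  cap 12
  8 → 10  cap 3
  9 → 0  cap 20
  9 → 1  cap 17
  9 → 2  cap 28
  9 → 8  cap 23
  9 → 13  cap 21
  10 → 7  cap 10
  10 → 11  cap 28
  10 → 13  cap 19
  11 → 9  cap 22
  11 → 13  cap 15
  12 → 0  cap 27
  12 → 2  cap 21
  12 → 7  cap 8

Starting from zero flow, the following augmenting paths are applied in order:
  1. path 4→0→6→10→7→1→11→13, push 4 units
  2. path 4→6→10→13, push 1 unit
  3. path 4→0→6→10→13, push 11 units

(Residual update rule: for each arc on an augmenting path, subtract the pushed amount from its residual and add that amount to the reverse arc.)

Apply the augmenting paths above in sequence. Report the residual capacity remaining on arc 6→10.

after path 1 (4→0→6→10→7→1→11→13, push 4): res(6,10)=24
after path 2 (4→6→10→13, push 1): res(6,10)=23
after path 3 (4→0→6→10→13, push 11): res(6,10)=12

Residual capacity of (6,10): 12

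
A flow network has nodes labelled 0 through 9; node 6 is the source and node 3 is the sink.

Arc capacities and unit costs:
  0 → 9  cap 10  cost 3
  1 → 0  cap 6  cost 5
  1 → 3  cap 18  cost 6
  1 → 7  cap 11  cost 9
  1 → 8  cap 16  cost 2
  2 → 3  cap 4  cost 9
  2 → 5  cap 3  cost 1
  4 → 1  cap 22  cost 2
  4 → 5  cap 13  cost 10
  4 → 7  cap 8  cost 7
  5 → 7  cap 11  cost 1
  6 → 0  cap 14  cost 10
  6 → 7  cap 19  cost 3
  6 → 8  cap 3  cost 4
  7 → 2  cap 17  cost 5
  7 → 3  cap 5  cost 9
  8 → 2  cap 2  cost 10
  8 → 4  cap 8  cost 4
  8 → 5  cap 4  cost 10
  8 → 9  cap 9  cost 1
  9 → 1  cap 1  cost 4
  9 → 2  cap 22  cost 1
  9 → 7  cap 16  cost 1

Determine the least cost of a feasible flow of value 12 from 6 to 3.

shortest-cost path #1: 6→7→3 push 5 @ unit cost 12 (adds 60)
shortest-cost path #2: 6→8→9→1→3 push 1 @ unit cost 15 (adds 15)
shortest-cost path #3: 6→8→9→2→3 push 2 @ unit cost 15 (adds 30)
shortest-cost path #4: 6→7→2→3 push 2 @ unit cost 17 (adds 34)
shortest-cost path #5: 6→7→2→9→8→4→1→3 push 2 @ unit cost 18 (adds 36)
total cost = 175

Minimum cost for 12 units: 175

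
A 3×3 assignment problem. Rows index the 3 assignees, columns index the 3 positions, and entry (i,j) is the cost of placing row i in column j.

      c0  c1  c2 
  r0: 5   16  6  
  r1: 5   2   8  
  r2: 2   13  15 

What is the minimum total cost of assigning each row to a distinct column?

Minimum assignment cost: 10

optimal assignment: row0→col2 (cost 6), row1→col1 (cost 2), row2→col0 (cost 2)
total = 6 + 2 + 2 = 10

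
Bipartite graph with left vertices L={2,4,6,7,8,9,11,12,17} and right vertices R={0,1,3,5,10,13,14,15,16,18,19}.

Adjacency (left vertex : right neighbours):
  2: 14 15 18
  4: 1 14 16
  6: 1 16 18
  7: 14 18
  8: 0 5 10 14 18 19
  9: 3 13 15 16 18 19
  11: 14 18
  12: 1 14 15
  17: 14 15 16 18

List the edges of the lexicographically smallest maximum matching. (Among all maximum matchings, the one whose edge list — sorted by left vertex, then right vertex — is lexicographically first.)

Lex-smallest maximum matching: {(2,14), (4,1), (6,16), (7,18), (8,0), (9,3), (12,15)}

|M| = 7 (so the lex-smallest maximum matching has 7 edges)
process left vertices in ascending order; for each, take the smallest-labelled available neighbour that still permits 7 edges overall, or leave it unmatched if none does
lex-smallest matching: {2-14, 4-1, 6-16, 7-18, 8-0, 9-3, 12-15}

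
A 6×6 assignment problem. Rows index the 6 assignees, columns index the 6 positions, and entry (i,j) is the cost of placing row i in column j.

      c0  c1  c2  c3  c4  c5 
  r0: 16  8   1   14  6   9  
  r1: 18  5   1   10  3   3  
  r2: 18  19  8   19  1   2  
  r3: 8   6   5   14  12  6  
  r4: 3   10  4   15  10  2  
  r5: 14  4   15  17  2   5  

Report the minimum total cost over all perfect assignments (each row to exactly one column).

optimal assignment: row0→col2 (cost 1), row1→col3 (cost 10), row2→col5 (cost 2), row3→col1 (cost 6), row4→col0 (cost 3), row5→col4 (cost 2)
total = 1 + 10 + 2 + 6 + 3 + 2 = 24

Minimum assignment cost: 24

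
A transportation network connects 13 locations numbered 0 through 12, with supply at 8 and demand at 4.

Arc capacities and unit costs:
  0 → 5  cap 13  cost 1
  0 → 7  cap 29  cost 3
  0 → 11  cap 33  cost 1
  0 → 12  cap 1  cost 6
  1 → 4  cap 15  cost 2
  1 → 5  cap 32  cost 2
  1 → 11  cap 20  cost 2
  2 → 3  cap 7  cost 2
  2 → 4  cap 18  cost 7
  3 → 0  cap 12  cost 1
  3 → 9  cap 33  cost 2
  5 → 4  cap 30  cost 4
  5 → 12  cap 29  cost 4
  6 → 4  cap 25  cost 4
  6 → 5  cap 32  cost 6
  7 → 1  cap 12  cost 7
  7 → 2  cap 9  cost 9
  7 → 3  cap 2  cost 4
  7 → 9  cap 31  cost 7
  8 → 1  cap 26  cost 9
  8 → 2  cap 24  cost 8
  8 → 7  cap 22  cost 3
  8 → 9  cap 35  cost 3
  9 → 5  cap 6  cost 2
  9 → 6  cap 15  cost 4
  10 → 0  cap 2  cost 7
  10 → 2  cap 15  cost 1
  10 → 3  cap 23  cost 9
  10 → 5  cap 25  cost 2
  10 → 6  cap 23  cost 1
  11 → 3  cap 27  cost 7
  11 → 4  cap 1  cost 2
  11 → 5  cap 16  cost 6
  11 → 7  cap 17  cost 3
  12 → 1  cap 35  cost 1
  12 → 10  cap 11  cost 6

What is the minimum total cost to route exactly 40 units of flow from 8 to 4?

shortest-cost path #1: 8→9→5→4 push 6 @ unit cost 9 (adds 54)
shortest-cost path #2: 8→1→4 push 15 @ unit cost 11 (adds 165)
shortest-cost path #3: 8→9→6→4 push 15 @ unit cost 11 (adds 165)
shortest-cost path #4: 8→7→3→0→11→4 push 1 @ unit cost 11 (adds 11)
shortest-cost path #5: 8→7→3→0→5→4 push 1 @ unit cost 13 (adds 13)
shortest-cost path #6: 8→2→4 push 2 @ unit cost 15 (adds 30)
total cost = 438

Minimum cost for 40 units: 438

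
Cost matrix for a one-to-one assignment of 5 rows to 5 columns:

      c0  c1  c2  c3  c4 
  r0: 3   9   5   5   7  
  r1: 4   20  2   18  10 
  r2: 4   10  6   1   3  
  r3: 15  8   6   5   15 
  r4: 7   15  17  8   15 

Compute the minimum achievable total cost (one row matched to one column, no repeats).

Minimum assignment cost: 24

optimal assignment: row0→col0 (cost 3), row1→col2 (cost 2), row2→col4 (cost 3), row3→col1 (cost 8), row4→col3 (cost 8)
total = 3 + 2 + 3 + 8 + 8 = 24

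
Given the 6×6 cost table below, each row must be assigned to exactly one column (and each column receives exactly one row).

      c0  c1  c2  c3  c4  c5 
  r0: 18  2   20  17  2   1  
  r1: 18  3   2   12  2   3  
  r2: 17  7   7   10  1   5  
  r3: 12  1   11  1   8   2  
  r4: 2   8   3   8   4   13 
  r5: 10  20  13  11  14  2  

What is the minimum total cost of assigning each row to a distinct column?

Minimum assignment cost: 10

optimal assignment: row0→col1 (cost 2), row1→col2 (cost 2), row2→col4 (cost 1), row3→col3 (cost 1), row4→col0 (cost 2), row5→col5 (cost 2)
total = 2 + 2 + 1 + 1 + 2 + 2 = 10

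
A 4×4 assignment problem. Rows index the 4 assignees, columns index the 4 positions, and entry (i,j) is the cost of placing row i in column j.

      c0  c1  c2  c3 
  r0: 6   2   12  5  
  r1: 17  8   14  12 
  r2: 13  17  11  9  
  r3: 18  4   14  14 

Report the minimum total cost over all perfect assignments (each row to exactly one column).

one of 2 optimal assignments: row0→col0 (cost 6), row1→col2 (cost 14), row2→col3 (cost 9), row3→col1 (cost 4)
total = 6 + 14 + 9 + 4 = 33

Minimum assignment cost: 33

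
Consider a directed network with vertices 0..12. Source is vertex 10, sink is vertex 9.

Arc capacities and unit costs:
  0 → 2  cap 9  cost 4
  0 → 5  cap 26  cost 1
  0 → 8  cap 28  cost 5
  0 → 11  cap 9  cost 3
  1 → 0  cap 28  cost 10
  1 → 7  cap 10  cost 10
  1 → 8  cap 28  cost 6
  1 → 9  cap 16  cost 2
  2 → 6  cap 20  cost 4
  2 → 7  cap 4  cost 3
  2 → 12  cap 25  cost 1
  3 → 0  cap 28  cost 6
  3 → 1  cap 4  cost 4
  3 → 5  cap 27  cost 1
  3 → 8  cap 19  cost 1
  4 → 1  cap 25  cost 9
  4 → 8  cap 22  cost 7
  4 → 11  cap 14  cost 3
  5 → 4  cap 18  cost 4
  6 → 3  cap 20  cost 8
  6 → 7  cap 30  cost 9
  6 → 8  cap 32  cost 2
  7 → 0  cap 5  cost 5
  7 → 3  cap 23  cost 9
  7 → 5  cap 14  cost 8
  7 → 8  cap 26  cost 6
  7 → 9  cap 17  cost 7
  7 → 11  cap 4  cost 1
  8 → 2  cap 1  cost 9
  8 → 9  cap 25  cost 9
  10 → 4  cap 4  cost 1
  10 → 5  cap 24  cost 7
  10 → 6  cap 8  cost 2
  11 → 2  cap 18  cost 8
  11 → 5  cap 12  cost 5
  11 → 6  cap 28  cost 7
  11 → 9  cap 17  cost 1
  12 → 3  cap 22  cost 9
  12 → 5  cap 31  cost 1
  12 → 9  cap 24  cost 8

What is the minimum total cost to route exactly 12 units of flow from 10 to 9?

shortest-cost path #1: 10→4→11→9 push 4 @ unit cost 5 (adds 20)
shortest-cost path #2: 10→6→8→9 push 8 @ unit cost 13 (adds 104)
total cost = 124

Minimum cost for 12 units: 124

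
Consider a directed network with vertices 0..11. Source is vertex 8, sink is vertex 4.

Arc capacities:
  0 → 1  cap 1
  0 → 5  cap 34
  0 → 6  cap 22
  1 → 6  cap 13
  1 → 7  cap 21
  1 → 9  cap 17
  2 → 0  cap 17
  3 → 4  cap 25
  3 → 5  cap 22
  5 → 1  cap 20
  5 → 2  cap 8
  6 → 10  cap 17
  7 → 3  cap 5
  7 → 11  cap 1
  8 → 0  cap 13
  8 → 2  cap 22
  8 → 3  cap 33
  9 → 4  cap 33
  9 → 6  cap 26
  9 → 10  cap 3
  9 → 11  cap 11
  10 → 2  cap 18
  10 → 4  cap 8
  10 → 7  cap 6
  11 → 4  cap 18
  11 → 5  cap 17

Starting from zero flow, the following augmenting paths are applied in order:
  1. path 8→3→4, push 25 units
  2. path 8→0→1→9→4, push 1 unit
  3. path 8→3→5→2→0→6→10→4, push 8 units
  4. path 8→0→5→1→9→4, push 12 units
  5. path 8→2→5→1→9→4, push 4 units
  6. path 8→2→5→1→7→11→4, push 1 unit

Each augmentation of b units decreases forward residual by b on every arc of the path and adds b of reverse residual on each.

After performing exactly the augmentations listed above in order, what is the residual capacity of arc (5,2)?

Residual capacity of (5,2): 5

after path 1 (8→3→4, push 25): res(5,2)=8
after path 2 (8→0→1→9→4, push 1): res(5,2)=8
after path 3 (8→3→5→2→0→6→10→4, push 8): res(5,2)=0
after path 4 (8→0→5→1→9→4, push 12): res(5,2)=0
after path 5 (8→2→5→1→9→4, push 4): res(5,2)=4
after path 6 (8→2→5→1→7→11→4, push 1): res(5,2)=5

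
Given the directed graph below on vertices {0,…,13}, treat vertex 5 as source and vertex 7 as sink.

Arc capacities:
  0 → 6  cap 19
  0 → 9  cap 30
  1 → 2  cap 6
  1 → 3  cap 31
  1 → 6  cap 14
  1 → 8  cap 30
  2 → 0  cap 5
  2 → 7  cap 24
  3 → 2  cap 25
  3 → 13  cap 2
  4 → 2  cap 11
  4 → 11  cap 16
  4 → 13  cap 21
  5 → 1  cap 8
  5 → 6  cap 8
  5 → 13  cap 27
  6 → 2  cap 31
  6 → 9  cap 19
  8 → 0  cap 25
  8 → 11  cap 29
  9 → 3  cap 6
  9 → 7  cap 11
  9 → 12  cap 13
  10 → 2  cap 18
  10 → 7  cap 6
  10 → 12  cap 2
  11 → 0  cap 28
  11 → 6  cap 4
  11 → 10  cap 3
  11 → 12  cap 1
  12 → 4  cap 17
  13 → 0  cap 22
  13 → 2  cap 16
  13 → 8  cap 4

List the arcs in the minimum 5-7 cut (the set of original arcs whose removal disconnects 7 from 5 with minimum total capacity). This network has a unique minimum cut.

Min-cut arcs: {(2,7), (9,7), (11,10)} (total capacity 38)

augment #1: 5→1→2→7 push 6
augment #2: 5→6→2→7 push 8
augment #3: 5→13→2→7 push 10
augment #4: 5→1→6→9→7 push 2
augment #5: 5→13→0→9→7 push 9
augment #6: 5→13→8→11→10→7 push 3
max flow = 38; residual-reachable set from 5 gives S-side
cut edges (S→T): {(2,7), (9,7), (11,10)} total cap 38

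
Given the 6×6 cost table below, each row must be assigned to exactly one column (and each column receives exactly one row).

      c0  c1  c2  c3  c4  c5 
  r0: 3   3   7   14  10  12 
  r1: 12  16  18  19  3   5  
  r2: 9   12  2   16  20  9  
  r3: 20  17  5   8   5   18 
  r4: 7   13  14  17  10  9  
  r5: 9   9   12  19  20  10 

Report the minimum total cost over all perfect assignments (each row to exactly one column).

Minimum assignment cost: 33

optimal assignment: row0→col1 (cost 3), row1→col4 (cost 3), row2→col2 (cost 2), row3→col3 (cost 8), row4→col0 (cost 7), row5→col5 (cost 10)
total = 3 + 3 + 2 + 8 + 7 + 10 = 33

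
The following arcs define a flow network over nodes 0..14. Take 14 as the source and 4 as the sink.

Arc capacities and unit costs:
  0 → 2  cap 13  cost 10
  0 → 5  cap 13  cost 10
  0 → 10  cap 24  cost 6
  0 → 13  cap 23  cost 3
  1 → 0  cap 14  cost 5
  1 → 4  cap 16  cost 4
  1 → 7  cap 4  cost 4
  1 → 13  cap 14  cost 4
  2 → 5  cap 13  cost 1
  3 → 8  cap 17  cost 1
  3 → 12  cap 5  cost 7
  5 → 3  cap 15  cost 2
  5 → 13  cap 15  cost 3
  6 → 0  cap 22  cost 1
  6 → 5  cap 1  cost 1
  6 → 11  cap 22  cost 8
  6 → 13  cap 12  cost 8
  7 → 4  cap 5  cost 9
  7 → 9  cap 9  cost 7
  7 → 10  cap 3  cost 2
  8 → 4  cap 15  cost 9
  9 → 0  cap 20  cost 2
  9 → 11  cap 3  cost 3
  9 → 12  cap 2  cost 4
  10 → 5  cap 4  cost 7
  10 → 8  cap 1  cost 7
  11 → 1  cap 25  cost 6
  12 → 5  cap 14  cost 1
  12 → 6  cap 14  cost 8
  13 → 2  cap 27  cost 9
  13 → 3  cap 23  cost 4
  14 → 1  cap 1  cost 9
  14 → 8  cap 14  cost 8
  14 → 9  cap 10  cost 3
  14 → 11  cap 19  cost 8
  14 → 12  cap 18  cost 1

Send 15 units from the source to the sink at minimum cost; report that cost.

shortest-cost path #1: 14→1→4 push 1 @ unit cost 13 (adds 13)
shortest-cost path #2: 14→12→5→3→8→4 push 14 @ unit cost 14 (adds 196)
total cost = 209

Minimum cost for 15 units: 209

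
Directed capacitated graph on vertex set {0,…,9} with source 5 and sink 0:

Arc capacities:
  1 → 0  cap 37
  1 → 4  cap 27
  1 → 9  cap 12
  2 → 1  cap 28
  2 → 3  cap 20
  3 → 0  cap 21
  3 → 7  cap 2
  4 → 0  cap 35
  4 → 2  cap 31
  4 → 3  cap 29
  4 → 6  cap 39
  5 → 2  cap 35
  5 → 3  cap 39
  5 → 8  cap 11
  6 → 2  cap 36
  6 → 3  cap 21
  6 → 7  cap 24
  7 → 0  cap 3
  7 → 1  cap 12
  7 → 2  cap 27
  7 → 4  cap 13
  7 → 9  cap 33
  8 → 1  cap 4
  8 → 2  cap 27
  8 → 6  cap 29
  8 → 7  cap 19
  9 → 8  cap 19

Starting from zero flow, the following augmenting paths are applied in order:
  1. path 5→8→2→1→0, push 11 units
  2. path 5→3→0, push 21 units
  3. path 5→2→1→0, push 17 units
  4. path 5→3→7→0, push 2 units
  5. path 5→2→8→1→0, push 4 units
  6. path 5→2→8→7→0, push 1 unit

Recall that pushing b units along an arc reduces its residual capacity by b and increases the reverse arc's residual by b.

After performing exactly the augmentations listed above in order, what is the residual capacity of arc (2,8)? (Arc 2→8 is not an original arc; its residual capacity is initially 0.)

after path 1 (5→8→2→1→0, push 11): res(2,8)=11
after path 2 (5→3→0, push 21): res(2,8)=11
after path 3 (5→2→1→0, push 17): res(2,8)=11
after path 4 (5→3→7→0, push 2): res(2,8)=11
after path 5 (5→2→8→1→0, push 4): res(2,8)=7
after path 6 (5→2→8→7→0, push 1): res(2,8)=6

Residual capacity of (2,8): 6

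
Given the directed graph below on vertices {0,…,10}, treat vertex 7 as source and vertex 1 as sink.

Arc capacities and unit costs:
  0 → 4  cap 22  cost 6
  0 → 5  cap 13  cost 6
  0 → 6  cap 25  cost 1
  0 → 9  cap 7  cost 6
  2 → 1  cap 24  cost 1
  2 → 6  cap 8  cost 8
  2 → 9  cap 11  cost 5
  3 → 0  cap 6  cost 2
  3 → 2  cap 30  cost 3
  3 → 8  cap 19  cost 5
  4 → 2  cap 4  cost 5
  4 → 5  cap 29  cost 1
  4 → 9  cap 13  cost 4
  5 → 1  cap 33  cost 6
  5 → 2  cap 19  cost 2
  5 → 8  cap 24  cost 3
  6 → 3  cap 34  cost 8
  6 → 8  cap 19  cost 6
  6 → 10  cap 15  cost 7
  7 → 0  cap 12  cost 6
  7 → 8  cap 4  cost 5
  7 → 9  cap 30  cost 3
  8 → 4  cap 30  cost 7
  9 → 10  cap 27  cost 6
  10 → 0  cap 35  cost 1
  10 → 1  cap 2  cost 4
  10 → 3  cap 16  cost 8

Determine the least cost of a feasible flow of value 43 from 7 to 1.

Minimum cost for 43 units: 825

shortest-cost path #1: 7→9→10→1 push 2 @ unit cost 13 (adds 26)
shortest-cost path #2: 7→0→5→2→1 push 12 @ unit cost 15 (adds 180)
shortest-cost path #3: 7→8→4→5→2→1 push 4 @ unit cost 16 (adds 64)
shortest-cost path #4: 7→9→10→0→5→2→1 push 1 @ unit cost 19 (adds 19)
shortest-cost path #5: 7→9→10→0→4→5→2→1 push 2 @ unit cost 20 (adds 40)
shortest-cost path #6: 7→9→10→3→2→1 push 5 @ unit cost 21 (adds 105)
shortest-cost path #7: 7→9→10→0→4→5→1 push 17 @ unit cost 23 (adds 391)
total cost = 825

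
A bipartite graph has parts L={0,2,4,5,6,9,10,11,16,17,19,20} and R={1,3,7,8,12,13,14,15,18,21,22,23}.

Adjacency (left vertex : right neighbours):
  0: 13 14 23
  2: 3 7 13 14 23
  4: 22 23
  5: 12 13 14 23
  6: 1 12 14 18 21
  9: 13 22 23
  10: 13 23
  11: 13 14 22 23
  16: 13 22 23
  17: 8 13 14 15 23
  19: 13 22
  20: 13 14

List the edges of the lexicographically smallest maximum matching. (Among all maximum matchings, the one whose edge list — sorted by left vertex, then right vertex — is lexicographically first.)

|M| = 8 (so the lex-smallest maximum matching has 8 edges)
process left vertices in ascending order; for each, take the smallest-labelled available neighbour that still permits 8 edges overall, or leave it unmatched if none does
lex-smallest matching: {0-13, 2-3, 4-22, 5-12, 6-1, 9-23, 11-14, 17-8}

Lex-smallest maximum matching: {(0,13), (2,3), (4,22), (5,12), (6,1), (9,23), (11,14), (17,8)}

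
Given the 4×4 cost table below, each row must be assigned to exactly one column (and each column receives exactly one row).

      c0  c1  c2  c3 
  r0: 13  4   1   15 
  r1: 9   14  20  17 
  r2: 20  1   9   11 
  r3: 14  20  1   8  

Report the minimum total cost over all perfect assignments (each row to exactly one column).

optimal assignment: row0→col2 (cost 1), row1→col0 (cost 9), row2→col1 (cost 1), row3→col3 (cost 8)
total = 1 + 9 + 1 + 8 = 19

Minimum assignment cost: 19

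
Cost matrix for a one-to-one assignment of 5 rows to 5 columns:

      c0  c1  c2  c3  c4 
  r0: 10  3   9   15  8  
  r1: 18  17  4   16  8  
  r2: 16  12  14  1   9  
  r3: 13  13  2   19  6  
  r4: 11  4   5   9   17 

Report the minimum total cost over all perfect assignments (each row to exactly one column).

one of 4 optimal assignments: row0→col0 (cost 10), row1→col2 (cost 4), row2→col3 (cost 1), row3→col4 (cost 6), row4→col1 (cost 4)
total = 10 + 4 + 1 + 6 + 4 = 25

Minimum assignment cost: 25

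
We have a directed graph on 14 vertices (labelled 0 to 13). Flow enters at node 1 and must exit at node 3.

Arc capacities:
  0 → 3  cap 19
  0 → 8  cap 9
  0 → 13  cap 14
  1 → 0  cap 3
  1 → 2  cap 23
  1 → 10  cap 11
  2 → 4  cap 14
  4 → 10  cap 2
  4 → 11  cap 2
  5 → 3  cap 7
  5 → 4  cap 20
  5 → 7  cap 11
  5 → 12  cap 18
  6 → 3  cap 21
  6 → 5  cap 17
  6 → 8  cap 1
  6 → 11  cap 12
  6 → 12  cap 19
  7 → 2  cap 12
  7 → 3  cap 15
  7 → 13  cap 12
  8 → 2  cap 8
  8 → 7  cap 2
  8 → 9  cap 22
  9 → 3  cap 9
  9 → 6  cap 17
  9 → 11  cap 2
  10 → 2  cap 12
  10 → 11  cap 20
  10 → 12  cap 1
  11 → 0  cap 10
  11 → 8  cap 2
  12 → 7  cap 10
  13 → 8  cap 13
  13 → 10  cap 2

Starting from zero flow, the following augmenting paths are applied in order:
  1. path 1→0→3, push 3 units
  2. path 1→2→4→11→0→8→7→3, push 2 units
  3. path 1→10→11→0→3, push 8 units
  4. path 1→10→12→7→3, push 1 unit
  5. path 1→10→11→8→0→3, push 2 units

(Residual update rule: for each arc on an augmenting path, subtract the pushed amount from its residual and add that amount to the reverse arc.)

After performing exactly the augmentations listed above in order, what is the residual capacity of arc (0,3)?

after path 1 (1→0→3, push 3): res(0,3)=16
after path 2 (1→2→4→11→0→8→7→3, push 2): res(0,3)=16
after path 3 (1→10→11→0→3, push 8): res(0,3)=8
after path 4 (1→10→12→7→3, push 1): res(0,3)=8
after path 5 (1→10→11→8→0→3, push 2): res(0,3)=6

Residual capacity of (0,3): 6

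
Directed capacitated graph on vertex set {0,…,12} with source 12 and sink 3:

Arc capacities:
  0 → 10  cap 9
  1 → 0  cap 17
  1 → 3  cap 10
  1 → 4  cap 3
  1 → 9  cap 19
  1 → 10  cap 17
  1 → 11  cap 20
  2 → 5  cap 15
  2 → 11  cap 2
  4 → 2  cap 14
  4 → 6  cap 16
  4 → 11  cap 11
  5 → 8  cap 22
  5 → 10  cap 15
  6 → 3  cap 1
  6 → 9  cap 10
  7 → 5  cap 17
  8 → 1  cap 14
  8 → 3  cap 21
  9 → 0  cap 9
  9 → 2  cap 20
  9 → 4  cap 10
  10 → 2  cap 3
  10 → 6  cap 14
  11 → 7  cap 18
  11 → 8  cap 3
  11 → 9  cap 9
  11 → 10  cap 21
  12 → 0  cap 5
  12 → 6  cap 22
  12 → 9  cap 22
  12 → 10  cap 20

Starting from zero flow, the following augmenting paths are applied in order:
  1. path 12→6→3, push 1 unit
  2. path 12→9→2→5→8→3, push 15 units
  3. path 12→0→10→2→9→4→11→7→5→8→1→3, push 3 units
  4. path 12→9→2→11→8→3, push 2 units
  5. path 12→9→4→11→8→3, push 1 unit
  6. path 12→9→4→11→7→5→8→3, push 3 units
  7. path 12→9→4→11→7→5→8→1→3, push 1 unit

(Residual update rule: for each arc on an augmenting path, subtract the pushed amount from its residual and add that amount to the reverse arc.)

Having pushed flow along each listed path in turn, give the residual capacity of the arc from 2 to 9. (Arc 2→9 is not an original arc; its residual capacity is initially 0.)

after path 1 (12→6→3, push 1): res(2,9)=0
after path 2 (12→9→2→5→8→3, push 15): res(2,9)=15
after path 3 (12→0→10→2→9→4→11→7→5→8→1→3, push 3): res(2,9)=12
after path 4 (12→9→2→11→8→3, push 2): res(2,9)=14
after path 5 (12→9→4→11→8→3, push 1): res(2,9)=14
after path 6 (12→9→4→11→7→5→8→3, push 3): res(2,9)=14
after path 7 (12→9→4→11→7→5→8→1→3, push 1): res(2,9)=14

Residual capacity of (2,9): 14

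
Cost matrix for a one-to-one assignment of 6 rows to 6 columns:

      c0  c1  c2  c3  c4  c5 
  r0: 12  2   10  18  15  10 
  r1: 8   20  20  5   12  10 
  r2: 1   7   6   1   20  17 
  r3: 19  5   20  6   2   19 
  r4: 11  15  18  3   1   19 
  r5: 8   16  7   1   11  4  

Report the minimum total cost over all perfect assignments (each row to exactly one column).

one of 2 optimal assignments: row0→col1 (cost 2), row1→col0 (cost 8), row2→col2 (cost 6), row3→col4 (cost 2), row4→col3 (cost 3), row5→col5 (cost 4)
total = 2 + 8 + 6 + 2 + 3 + 4 = 25

Minimum assignment cost: 25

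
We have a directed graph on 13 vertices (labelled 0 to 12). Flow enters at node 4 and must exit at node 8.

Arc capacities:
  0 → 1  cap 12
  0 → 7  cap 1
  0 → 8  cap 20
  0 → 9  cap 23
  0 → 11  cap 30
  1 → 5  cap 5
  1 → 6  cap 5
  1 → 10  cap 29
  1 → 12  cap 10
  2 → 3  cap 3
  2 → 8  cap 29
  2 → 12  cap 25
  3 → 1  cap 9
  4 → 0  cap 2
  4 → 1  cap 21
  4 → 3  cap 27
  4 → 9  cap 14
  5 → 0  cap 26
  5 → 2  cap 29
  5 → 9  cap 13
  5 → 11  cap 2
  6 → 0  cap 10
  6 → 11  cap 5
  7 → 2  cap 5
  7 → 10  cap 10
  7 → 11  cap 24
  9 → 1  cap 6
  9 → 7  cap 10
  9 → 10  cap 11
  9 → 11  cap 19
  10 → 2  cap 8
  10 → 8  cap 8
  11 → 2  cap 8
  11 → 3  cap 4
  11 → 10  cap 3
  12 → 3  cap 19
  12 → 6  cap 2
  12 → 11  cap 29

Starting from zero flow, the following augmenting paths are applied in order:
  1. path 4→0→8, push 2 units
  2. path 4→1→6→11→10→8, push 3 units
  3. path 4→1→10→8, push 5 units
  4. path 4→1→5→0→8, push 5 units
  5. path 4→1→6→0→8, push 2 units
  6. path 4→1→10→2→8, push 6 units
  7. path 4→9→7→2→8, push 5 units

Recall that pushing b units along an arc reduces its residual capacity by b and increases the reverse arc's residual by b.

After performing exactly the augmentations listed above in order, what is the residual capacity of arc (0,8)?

after path 1 (4→0→8, push 2): res(0,8)=18
after path 2 (4→1→6→11→10→8, push 3): res(0,8)=18
after path 3 (4→1→10→8, push 5): res(0,8)=18
after path 4 (4→1→5→0→8, push 5): res(0,8)=13
after path 5 (4→1→6→0→8, push 2): res(0,8)=11
after path 6 (4→1→10→2→8, push 6): res(0,8)=11
after path 7 (4→9→7→2→8, push 5): res(0,8)=11

Residual capacity of (0,8): 11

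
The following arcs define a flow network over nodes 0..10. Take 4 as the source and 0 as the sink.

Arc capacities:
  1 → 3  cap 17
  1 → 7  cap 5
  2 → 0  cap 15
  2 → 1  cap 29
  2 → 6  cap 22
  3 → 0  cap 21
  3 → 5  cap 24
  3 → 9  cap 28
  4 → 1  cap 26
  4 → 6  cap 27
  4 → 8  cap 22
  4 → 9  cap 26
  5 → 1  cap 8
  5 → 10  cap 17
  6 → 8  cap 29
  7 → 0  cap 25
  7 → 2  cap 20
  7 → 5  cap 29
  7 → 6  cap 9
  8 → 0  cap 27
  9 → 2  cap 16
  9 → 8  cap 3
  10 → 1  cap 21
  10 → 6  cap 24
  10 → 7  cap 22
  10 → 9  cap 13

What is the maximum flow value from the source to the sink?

augment #1: 4→8→0 bottleneck 22, total now 22
augment #2: 4→1→3→0 bottleneck 17, total now 39
augment #3: 4→1→7→0 bottleneck 5, total now 44
augment #4: 4→6→8→0 bottleneck 5, total now 49
augment #5: 4→9→2→0 bottleneck 15, total now 64

Maximum flow value: 64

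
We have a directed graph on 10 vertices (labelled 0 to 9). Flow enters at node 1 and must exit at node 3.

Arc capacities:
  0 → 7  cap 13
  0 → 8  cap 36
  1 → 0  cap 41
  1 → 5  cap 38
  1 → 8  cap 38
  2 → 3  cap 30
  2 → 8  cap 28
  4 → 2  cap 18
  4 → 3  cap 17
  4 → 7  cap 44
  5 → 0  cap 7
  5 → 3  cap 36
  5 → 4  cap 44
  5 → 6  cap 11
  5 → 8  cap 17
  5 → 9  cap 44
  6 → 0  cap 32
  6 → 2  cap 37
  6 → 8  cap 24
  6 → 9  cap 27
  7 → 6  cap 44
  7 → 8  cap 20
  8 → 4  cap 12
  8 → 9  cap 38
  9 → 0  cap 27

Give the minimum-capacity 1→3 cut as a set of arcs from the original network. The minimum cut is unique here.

Min-cut arcs: {(0,7), (1,5), (8,4)} (total capacity 63)

augment #1: 1→5→3 push 36
augment #2: 1→5→4→3 push 2
augment #3: 1→8→4→3 push 12
augment #4: 1→0→7→6→2→3 push 13
max flow = 63; residual-reachable set from 1 gives S-side
cut edges (S→T): {(0,7), (1,5), (8,4)} total cap 63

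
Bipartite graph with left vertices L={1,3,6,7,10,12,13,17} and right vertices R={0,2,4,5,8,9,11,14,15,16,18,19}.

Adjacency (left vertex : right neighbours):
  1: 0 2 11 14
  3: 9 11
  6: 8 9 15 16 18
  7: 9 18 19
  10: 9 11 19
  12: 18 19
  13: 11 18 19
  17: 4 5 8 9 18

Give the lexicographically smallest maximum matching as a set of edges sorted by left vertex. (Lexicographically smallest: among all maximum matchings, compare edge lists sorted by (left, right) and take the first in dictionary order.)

|M| = 7 (so the lex-smallest maximum matching has 7 edges)
process left vertices in ascending order; for each, take the smallest-labelled available neighbour that still permits 7 edges overall, or leave it unmatched if none does
lex-smallest matching: {1-0, 3-9, 6-8, 7-18, 10-11, 12-19, 17-4}

Lex-smallest maximum matching: {(1,0), (3,9), (6,8), (7,18), (10,11), (12,19), (17,4)}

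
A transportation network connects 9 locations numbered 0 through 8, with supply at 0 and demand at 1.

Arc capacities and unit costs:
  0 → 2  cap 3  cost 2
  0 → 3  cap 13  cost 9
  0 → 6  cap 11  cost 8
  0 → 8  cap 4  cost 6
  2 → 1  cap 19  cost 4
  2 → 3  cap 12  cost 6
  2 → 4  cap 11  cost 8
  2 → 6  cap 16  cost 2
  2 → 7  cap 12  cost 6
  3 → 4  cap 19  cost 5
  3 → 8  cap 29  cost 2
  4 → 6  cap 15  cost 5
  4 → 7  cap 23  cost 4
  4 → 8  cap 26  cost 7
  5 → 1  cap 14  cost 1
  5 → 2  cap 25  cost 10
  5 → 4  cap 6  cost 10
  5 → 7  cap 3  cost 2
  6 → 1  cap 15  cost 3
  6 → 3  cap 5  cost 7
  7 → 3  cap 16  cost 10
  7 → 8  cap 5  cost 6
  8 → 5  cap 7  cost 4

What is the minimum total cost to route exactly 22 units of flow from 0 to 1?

shortest-cost path #1: 0→2→1 push 3 @ unit cost 6 (adds 18)
shortest-cost path #2: 0→6→1 push 11 @ unit cost 11 (adds 121)
shortest-cost path #3: 0→8→5→1 push 4 @ unit cost 11 (adds 44)
shortest-cost path #4: 0→3→8→5→1 push 3 @ unit cost 16 (adds 48)
shortest-cost path #5: 0→3→4→6→1 push 1 @ unit cost 22 (adds 22)
total cost = 253

Minimum cost for 22 units: 253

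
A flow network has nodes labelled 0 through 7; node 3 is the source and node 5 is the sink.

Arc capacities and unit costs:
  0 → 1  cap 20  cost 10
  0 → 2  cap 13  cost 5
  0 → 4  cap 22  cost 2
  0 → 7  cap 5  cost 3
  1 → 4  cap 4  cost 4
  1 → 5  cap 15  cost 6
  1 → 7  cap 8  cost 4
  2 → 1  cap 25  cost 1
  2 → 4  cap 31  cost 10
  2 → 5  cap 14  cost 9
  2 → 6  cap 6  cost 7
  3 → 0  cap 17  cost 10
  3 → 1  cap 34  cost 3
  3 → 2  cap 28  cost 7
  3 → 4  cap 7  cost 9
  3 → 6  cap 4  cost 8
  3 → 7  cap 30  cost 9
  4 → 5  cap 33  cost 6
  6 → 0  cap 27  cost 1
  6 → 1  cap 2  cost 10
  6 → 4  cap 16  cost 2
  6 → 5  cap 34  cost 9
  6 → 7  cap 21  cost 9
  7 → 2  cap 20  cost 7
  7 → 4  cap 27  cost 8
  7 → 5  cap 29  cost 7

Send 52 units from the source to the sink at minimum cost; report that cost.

Minimum cost for 52 units: 692

shortest-cost path #1: 3→1→5 push 15 @ unit cost 9 (adds 135)
shortest-cost path #2: 3→1→4→5 push 4 @ unit cost 13 (adds 52)
shortest-cost path #3: 3→1→7→5 push 8 @ unit cost 14 (adds 112)
shortest-cost path #4: 3→4→5 push 7 @ unit cost 15 (adds 105)
shortest-cost path #5: 3→7→5 push 18 @ unit cost 16 (adds 288)
total cost = 692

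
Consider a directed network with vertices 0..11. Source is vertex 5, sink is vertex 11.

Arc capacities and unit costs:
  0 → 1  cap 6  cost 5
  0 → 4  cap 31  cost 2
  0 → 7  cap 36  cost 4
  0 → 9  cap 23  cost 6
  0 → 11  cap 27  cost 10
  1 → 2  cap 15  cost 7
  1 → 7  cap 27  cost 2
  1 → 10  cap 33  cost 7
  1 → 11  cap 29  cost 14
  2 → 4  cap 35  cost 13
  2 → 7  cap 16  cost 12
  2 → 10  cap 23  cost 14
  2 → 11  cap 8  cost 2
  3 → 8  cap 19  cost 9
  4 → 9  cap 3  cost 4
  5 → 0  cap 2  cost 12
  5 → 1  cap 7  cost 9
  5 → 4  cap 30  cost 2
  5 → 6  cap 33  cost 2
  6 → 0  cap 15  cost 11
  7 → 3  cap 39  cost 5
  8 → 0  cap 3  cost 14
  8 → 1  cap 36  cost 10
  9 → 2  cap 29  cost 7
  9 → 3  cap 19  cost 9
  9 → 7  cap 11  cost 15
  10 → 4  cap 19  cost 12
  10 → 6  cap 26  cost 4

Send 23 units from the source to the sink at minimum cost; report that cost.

Minimum cost for 23 units: 478

shortest-cost path #1: 5→4→9→2→11 push 3 @ unit cost 15 (adds 45)
shortest-cost path #2: 5→1→2→11 push 5 @ unit cost 18 (adds 90)
shortest-cost path #3: 5→0→11 push 2 @ unit cost 22 (adds 44)
shortest-cost path #4: 5→6→0→11 push 13 @ unit cost 23 (adds 299)
total cost = 478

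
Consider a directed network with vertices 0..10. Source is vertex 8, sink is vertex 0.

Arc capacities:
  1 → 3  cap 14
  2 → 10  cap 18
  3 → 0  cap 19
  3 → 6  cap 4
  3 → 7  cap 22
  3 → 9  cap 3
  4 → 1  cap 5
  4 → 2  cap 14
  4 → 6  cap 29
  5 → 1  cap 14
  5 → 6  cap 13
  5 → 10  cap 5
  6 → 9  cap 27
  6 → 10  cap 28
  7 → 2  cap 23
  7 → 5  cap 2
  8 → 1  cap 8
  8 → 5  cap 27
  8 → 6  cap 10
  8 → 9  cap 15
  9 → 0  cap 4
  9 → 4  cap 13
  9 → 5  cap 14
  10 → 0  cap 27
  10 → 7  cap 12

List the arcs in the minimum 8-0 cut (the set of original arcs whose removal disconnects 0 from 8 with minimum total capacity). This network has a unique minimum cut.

Min-cut arcs: {(1,3), (9,0), (10,0)} (total capacity 45)

augment #1: 8→9→0 push 4
augment #2: 8→1→3→0 push 8
augment #3: 8→5→10→0 push 5
augment #4: 8→6→10→0 push 10
augment #5: 8→5→1→3→0 push 6
augment #6: 8→5→6→10→0 push 12
max flow = 45; residual-reachable set from 8 gives S-side
cut edges (S→T): {(1,3), (9,0), (10,0)} total cap 45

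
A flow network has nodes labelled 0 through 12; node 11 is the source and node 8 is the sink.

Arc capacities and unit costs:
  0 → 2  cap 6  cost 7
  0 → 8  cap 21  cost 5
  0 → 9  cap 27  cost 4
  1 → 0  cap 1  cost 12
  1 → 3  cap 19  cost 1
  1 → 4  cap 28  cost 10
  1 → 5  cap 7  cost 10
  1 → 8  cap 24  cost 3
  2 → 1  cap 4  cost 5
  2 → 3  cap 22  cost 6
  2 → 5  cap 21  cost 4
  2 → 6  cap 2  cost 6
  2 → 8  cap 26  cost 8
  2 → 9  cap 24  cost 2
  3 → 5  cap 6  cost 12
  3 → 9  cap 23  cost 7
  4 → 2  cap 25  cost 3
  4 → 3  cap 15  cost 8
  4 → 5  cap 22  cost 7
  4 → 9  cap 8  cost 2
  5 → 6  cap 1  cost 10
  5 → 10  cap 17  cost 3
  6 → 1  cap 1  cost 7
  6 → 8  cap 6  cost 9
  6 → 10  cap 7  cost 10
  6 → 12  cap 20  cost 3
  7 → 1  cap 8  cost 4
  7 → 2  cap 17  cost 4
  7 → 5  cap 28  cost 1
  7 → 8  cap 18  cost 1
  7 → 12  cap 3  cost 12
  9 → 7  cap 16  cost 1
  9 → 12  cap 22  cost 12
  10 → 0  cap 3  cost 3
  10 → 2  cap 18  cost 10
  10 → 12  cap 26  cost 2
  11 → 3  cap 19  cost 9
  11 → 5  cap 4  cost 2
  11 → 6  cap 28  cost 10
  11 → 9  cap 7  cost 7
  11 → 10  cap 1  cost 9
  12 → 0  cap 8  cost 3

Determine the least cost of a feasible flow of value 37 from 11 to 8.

Minimum cost for 37 units: 654

shortest-cost path #1: 11→9→7→8 push 7 @ unit cost 9 (adds 63)
shortest-cost path #2: 11→5→10→0→8 push 3 @ unit cost 13 (adds 39)
shortest-cost path #3: 11→5→10→12→0→8 push 1 @ unit cost 15 (adds 15)
shortest-cost path #4: 11→3→9→7→8 push 9 @ unit cost 18 (adds 162)
shortest-cost path #5: 11→6→8 push 6 @ unit cost 19 (adds 114)
shortest-cost path #6: 11→10→12→0→8 push 1 @ unit cost 19 (adds 19)
shortest-cost path #7: 11→6→1→8 push 1 @ unit cost 20 (adds 20)
shortest-cost path #8: 11→6→12→0→8 push 6 @ unit cost 21 (adds 126)
shortest-cost path #9: 11→6→12→10→2→8 push 2 @ unit cost 29 (adds 58)
shortest-cost path #10: 11→6→10→2→8 push 1 @ unit cost 38 (adds 38)
total cost = 654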